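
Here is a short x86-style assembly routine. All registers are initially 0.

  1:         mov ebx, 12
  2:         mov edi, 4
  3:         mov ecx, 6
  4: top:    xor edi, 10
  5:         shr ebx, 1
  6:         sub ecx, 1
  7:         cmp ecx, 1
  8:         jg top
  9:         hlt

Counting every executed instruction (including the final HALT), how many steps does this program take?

29

mov ebx, 12 → ebx=12
mov edi, 4 → edi=4
mov ecx, 6 → ecx=6
xor edi, 10 → edi=4^10=14
shr ebx, 1 → ebx=12>>1=6
sub ecx, 1 → ecx=6-1=5
cmp ecx, 1  (cmp 5,1)
jg top: taken
xor edi, 10 → edi=14^10=4
shr ebx, 1 → ebx=6>>1=3
sub ecx, 1 → ecx=5-1=4
cmp ecx, 1  (cmp 4,1)
jg top: taken
xor edi, 10 → edi=4^10=14
shr ebx, 1 → ebx=3>>1=1
sub ecx, 1 → ecx=4-1=3
cmp ecx, 1  (cmp 3,1)
jg top: taken
xor edi, 10 → edi=14^10=4
shr ebx, 1 → ebx=1>>1=0
sub ecx, 1 → ecx=3-1=2
cmp ecx, 1  (cmp 2,1)
jg top: taken
xor edi, 10 → edi=4^10=14
shr ebx, 1 → ebx=0>>1=0
sub ecx, 1 → ecx=2-1=1
cmp ecx, 1  (cmp 1,1)
jg top: not taken
halt.
Total executed instructions: 29.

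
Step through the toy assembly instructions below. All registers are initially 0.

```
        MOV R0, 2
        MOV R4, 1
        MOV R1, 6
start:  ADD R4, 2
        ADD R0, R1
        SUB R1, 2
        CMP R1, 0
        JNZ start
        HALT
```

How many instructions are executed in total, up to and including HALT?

MOV R0, 2 → R0=2
MOV R4, 1 → R4=1
MOV R1, 6 → R1=6
ADD R4, 2 → R4=1+2=3
ADD R0, R1 → R0=2+6=8
SUB R1, 2 → R1=6-2=4
CMP R1, 0  (cmp 4,0)
JNZ start: taken
ADD R4, 2 → R4=3+2=5
ADD R0, R1 → R0=8+4=12
SUB R1, 2 → R1=4-2=2
CMP R1, 0  (cmp 2,0)
JNZ start: taken
ADD R4, 2 → R4=5+2=7
ADD R0, R1 → R0=12+2=14
SUB R1, 2 → R1=2-2=0
CMP R1, 0  (cmp 0,0)
JNZ start: not taken
halt.
Total executed instructions: 19.

19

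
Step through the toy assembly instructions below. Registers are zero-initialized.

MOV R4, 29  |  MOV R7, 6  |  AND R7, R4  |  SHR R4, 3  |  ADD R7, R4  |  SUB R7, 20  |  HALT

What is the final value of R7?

-13

MOV R4, 29 → R4=29
MOV R7, 6 → R7=6
AND R7, R4 → R7=6&29=4
SHR R4, 3 → R4=29>>3=3
ADD R7, R4 → R7=4+3=7
SUB R7, 20 → R7=7-20=-13
halt.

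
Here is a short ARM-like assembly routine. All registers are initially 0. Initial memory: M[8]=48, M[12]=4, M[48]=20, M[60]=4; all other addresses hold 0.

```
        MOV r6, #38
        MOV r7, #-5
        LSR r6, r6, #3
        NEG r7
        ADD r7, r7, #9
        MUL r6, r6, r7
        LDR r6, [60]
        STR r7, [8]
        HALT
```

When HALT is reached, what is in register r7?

MOV r6, #38 → r6=38
MOV r7, #-5 → r7=-5
LSR r6, r6, #3 → r6=38>>3=4
NEG r7 → r7=-(-5)=5
ADD r7, r7, #9 → r7=5+9=14
MUL r6, r6, r7 → r6=4*14=56
LDR r6, [60] → r6=M[60]=4
STR r7, [8] → M[8]=14
halt.

14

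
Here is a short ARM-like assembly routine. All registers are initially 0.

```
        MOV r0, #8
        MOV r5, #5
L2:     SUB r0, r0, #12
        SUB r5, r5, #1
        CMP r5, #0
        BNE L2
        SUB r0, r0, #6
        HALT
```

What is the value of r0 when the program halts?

-58

MOV r0, #8 → r0=8
MOV r5, #5 → r5=5
SUB r0, r0, #12 → r0=8-12=-4
SUB r5, r5, #1 → r5=5-1=4
CMP r5, #0  (cmp 4,0)
BNE L2: taken
SUB r0, r0, #12 → r0=(-4)-12=-16
SUB r5, r5, #1 → r5=4-1=3
CMP r5, #0  (cmp 3,0)
BNE L2: taken
SUB r0, r0, #12 → r0=(-16)-12=-28
SUB r5, r5, #1 → r5=3-1=2
CMP r5, #0  (cmp 2,0)
BNE L2: taken
SUB r0, r0, #12 → r0=(-28)-12=-40
SUB r5, r5, #1 → r5=2-1=1
CMP r5, #0  (cmp 1,0)
BNE L2: taken
SUB r0, r0, #12 → r0=(-40)-12=-52
SUB r5, r5, #1 → r5=1-1=0
CMP r5, #0  (cmp 0,0)
BNE L2: not taken
SUB r0, r0, #6 → r0=(-52)-6=-58
halt.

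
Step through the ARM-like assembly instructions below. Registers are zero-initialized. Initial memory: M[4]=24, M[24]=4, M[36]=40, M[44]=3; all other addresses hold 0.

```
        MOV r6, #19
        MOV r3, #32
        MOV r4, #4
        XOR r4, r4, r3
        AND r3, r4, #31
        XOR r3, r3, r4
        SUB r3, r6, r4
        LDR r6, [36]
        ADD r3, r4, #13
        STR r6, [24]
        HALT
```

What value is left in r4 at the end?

36

r6=19
r3=32
r4=4
r4=4^32=36
r3=36&31=4
r3=4^36=32
r3=19-36=-17
r6=M[36]=40
r3=36+13=49
STR r6, [24] → M[24]=40
halt.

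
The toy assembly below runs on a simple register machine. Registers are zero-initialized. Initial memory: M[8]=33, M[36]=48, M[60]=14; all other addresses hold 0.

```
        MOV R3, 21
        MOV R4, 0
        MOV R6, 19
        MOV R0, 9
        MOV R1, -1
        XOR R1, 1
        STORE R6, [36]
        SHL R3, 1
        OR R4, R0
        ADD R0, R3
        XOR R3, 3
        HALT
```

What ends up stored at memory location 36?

R3=21
R4=0
R6=19
R0=9
R1=-1
R1=(-1)^1=-2
STORE R6, [36] → M[36]=19
R3=21<<1=42
R4=0|9=9
R0=9+42=51
R3=42^3=41
halt.

19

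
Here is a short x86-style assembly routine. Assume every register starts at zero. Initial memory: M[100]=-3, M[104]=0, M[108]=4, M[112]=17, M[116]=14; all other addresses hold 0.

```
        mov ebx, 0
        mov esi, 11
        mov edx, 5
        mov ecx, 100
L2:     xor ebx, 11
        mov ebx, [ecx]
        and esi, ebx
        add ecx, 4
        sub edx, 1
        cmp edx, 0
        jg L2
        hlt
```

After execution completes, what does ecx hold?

ebx=0
esi=11
edx=5
ecx=100
ebx=0^11=11
ebx=M[100]=-3
esi=11&(-3)=9
ecx=100+4=104
edx=5-1=4
cmp edx, 0  (cmp 4,0)
jg L2: taken
ebx=(-3)^11=-10
ebx=M[104]=0
esi=9&0=0
ecx=104+4=108
edx=4-1=3
cmp edx, 0  (cmp 3,0)
jg L2: taken
ebx=0^11=11
ebx=M[108]=4
esi=0&4=0
ecx=108+4=112
edx=3-1=2
cmp edx, 0  (cmp 2,0)
jg L2: taken
ebx=4^11=15
ebx=M[112]=17
esi=0&17=0
ecx=112+4=116
edx=2-1=1
cmp edx, 0  (cmp 1,0)
jg L2: taken
ebx=17^11=26
ebx=M[116]=14
esi=0&14=0
ecx=116+4=120
edx=1-1=0
cmp edx, 0  (cmp 0,0)
jg L2: not taken
halt.

120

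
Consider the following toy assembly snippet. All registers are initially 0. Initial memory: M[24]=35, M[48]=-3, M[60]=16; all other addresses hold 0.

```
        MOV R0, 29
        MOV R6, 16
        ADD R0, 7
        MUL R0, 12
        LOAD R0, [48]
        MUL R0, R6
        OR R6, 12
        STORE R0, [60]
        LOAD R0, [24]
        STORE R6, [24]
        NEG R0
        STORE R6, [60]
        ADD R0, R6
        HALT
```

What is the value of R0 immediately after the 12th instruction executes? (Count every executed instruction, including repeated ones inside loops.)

-35

after MOV R0, 29: R0=29
after MOV R6, 16: R6=16
after ADD R0, 7: R0=29+7=36
after MUL R0, 12: R0=36*12=432
after LOAD R0, [48]: R0=M[48]=-3
after MUL R0, R6: R0=(-3)*16=-48
after OR R6, 12: R6=16|12=28
STORE R0, [60] → M[60]=-48
after LOAD R0, [24]: R0=M[24]=35
STORE R6, [24] → M[24]=28
after NEG R0: R0=-(35)=-35
STORE R6, [60] → M[60]=28
After step 12: R0 = -35.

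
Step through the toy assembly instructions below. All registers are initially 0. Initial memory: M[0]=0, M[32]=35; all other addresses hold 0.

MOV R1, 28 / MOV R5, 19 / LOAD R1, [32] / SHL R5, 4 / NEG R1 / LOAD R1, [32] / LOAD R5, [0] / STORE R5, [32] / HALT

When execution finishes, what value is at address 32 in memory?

0

MOV R1, 28 → R1=28
MOV R5, 19 → R5=19
LOAD R1, [32] → R1=M[32]=35
SHL R5, 4 → R5=19<<4=304
NEG R1 → R1=-(35)=-35
LOAD R1, [32] → R1=M[32]=35
LOAD R5, [0] → R5=M[0]=0
STORE R5, [32] → M[32]=0
halt.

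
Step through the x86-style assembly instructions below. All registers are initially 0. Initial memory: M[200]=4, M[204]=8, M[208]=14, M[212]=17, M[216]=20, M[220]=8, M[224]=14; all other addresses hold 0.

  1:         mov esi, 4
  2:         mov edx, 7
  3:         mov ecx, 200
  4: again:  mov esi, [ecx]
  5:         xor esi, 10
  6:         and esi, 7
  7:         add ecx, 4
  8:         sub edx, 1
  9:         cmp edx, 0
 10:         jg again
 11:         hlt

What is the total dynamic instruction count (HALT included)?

53

esi=4
edx=7
ecx=200
esi=M[200]=4
esi=4^10=14
esi=14&7=6
ecx=200+4=204
edx=7-1=6
cmp edx, 0  (cmp 6,0)
jg again: taken
esi=M[204]=8
esi=8^10=2
esi=2&7=2
ecx=204+4=208
edx=6-1=5
cmp edx, 0  (cmp 5,0)
jg again: taken
esi=M[208]=14
esi=14^10=4
esi=4&7=4
ecx=208+4=212
edx=5-1=4
cmp edx, 0  (cmp 4,0)
jg again: taken
esi=M[212]=17
esi=17^10=27
esi=27&7=3
ecx=212+4=216
edx=4-1=3
cmp edx, 0  (cmp 3,0)
jg again: taken
esi=M[216]=20
esi=20^10=30
esi=30&7=6
ecx=216+4=220
edx=3-1=2
cmp edx, 0  (cmp 2,0)
jg again: taken
esi=M[220]=8
esi=8^10=2
esi=2&7=2
ecx=220+4=224
edx=2-1=1
cmp edx, 0  (cmp 1,0)
jg again: taken
esi=M[224]=14
esi=14^10=4
esi=4&7=4
ecx=224+4=228
edx=1-1=0
cmp edx, 0  (cmp 0,0)
jg again: not taken
halt.
Total executed instructions: 53.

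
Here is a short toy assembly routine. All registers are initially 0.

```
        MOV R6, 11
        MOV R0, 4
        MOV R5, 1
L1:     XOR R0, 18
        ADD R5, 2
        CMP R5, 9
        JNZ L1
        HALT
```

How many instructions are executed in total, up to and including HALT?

R6=11
R0=4
R5=1
R0=4^18=22
R5=1+2=3
CMP R5, 9  (cmp 3,9)
JNZ L1: taken
R0=22^18=4
R5=3+2=5
CMP R5, 9  (cmp 5,9)
JNZ L1: taken
R0=4^18=22
R5=5+2=7
CMP R5, 9  (cmp 7,9)
JNZ L1: taken
R0=22^18=4
R5=7+2=9
CMP R5, 9  (cmp 9,9)
JNZ L1: not taken
halt.
Total executed instructions: 20.

20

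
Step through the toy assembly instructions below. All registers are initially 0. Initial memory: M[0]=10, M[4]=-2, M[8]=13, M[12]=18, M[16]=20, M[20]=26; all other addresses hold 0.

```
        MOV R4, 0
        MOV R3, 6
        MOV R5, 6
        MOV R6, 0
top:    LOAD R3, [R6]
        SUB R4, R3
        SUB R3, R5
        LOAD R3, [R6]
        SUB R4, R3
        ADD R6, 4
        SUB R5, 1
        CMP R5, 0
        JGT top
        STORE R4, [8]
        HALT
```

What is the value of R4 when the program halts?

after MOV R4, 0: R4=0
after MOV R3, 6: R3=6
after MOV R5, 6: R5=6
after MOV R6, 0: R6=0
after LOAD R3, [R6]: R3=M[0]=10
after SUB R4, R3: R4=0-10=-10
after SUB R3, R5: R3=10-6=4
after LOAD R3, [R6]: R3=M[0]=10
after SUB R4, R3: R4=(-10)-10=-20
after ADD R6, 4: R6=0+4=4
after SUB R5, 1: R5=6-1=5
CMP R5, 0  (cmp 5,0)
JGT top: taken
after LOAD R3, [R6]: R3=M[4]=-2
after SUB R4, R3: R4=(-20)-(-2)=-18
after SUB R3, R5: R3=(-2)-5=-7
after LOAD R3, [R6]: R3=M[4]=-2
after SUB R4, R3: R4=(-18)-(-2)=-16
after ADD R6, 4: R6=4+4=8
after SUB R5, 1: R5=5-1=4
CMP R5, 0  (cmp 4,0)
JGT top: taken
after LOAD R3, [R6]: R3=M[8]=13
after SUB R4, R3: R4=(-16)-13=-29
after SUB R3, R5: R3=13-4=9
after LOAD R3, [R6]: R3=M[8]=13
after SUB R4, R3: R4=(-29)-13=-42
after ADD R6, 4: R6=8+4=12
after SUB R5, 1: R5=4-1=3
CMP R5, 0  (cmp 3,0)
JGT top: taken
after LOAD R3, [R6]: R3=M[12]=18
after SUB R4, R3: R4=(-42)-18=-60
after SUB R3, R5: R3=18-3=15
after LOAD R3, [R6]: R3=M[12]=18
after SUB R4, R3: R4=(-60)-18=-78
after ADD R6, 4: R6=12+4=16
after SUB R5, 1: R5=3-1=2
CMP R5, 0  (cmp 2,0)
JGT top: taken
after LOAD R3, [R6]: R3=M[16]=20
after SUB R4, R3: R4=(-78)-20=-98
after SUB R3, R5: R3=20-2=18
after LOAD R3, [R6]: R3=M[16]=20
after SUB R4, R3: R4=(-98)-20=-118
after ADD R6, 4: R6=16+4=20
after SUB R5, 1: R5=2-1=1
CMP R5, 0  (cmp 1,0)
JGT top: taken
after LOAD R3, [R6]: R3=M[20]=26
after SUB R4, R3: R4=(-118)-26=-144
after SUB R3, R5: R3=26-1=25
after LOAD R3, [R6]: R3=M[20]=26
after SUB R4, R3: R4=(-144)-26=-170
after ADD R6, 4: R6=20+4=24
after SUB R5, 1: R5=1-1=0
CMP R5, 0  (cmp 0,0)
JGT top: not taken
STORE R4, [8] → M[8]=-170
halt.

-170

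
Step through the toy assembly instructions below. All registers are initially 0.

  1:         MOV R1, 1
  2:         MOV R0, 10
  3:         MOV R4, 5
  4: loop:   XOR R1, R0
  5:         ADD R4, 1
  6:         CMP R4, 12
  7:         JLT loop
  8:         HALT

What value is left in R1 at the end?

R1=1
R0=10
R4=5
R1=1^10=11
R4=5+1=6
CMP R4, 12  (cmp 6,12)
JLT loop: taken
R1=11^10=1
R4=6+1=7
CMP R4, 12  (cmp 7,12)
JLT loop: taken
R1=1^10=11
R4=7+1=8
CMP R4, 12  (cmp 8,12)
JLT loop: taken
R1=11^10=1
R4=8+1=9
CMP R4, 12  (cmp 9,12)
JLT loop: taken
R1=1^10=11
R4=9+1=10
CMP R4, 12  (cmp 10,12)
JLT loop: taken
R1=11^10=1
R4=10+1=11
CMP R4, 12  (cmp 11,12)
JLT loop: taken
R1=1^10=11
R4=11+1=12
CMP R4, 12  (cmp 12,12)
JLT loop: not taken
halt.

11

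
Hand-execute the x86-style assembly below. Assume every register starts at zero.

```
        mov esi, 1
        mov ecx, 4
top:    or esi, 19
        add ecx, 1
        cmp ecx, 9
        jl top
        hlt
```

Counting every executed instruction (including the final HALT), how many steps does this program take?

23

esi=1
ecx=4
esi=1|19=19
ecx=4+1=5
cmp ecx, 9  (cmp 5,9)
jl top: taken
esi=19|19=19
ecx=5+1=6
cmp ecx, 9  (cmp 6,9)
jl top: taken
esi=19|19=19
ecx=6+1=7
cmp ecx, 9  (cmp 7,9)
jl top: taken
esi=19|19=19
ecx=7+1=8
cmp ecx, 9  (cmp 8,9)
jl top: taken
esi=19|19=19
ecx=8+1=9
cmp ecx, 9  (cmp 9,9)
jl top: not taken
halt.
Total executed instructions: 23.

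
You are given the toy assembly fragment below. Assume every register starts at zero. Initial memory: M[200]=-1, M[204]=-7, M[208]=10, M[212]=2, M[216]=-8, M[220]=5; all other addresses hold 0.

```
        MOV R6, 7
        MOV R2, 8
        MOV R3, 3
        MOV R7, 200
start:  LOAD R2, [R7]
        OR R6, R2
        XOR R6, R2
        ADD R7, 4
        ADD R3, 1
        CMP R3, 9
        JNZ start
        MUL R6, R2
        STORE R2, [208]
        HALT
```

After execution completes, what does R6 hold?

0

MOV R6, 7 → R6=7
MOV R2, 8 → R2=8
MOV R3, 3 → R3=3
MOV R7, 200 → R7=200
LOAD R2, [R7] → R2=M[200]=-1
OR R6, R2 → R6=7|(-1)=-1
XOR R6, R2 → R6=(-1)^(-1)=0
ADD R7, 4 → R7=200+4=204
ADD R3, 1 → R3=3+1=4
CMP R3, 9  (cmp 4,9)
JNZ start: taken
LOAD R2, [R7] → R2=M[204]=-7
OR R6, R2 → R6=0|(-7)=-7
XOR R6, R2 → R6=(-7)^(-7)=0
ADD R7, 4 → R7=204+4=208
ADD R3, 1 → R3=4+1=5
CMP R3, 9  (cmp 5,9)
JNZ start: taken
LOAD R2, [R7] → R2=M[208]=10
OR R6, R2 → R6=0|10=10
XOR R6, R2 → R6=10^10=0
ADD R7, 4 → R7=208+4=212
ADD R3, 1 → R3=5+1=6
CMP R3, 9  (cmp 6,9)
JNZ start: taken
LOAD R2, [R7] → R2=M[212]=2
OR R6, R2 → R6=0|2=2
XOR R6, R2 → R6=2^2=0
ADD R7, 4 → R7=212+4=216
ADD R3, 1 → R3=6+1=7
CMP R3, 9  (cmp 7,9)
JNZ start: taken
LOAD R2, [R7] → R2=M[216]=-8
OR R6, R2 → R6=0|(-8)=-8
XOR R6, R2 → R6=(-8)^(-8)=0
ADD R7, 4 → R7=216+4=220
ADD R3, 1 → R3=7+1=8
CMP R3, 9  (cmp 8,9)
JNZ start: taken
LOAD R2, [R7] → R2=M[220]=5
OR R6, R2 → R6=0|5=5
XOR R6, R2 → R6=5^5=0
ADD R7, 4 → R7=220+4=224
ADD R3, 1 → R3=8+1=9
CMP R3, 9  (cmp 9,9)
JNZ start: not taken
MUL R6, R2 → R6=0*5=0
STORE R2, [208] → M[208]=5
halt.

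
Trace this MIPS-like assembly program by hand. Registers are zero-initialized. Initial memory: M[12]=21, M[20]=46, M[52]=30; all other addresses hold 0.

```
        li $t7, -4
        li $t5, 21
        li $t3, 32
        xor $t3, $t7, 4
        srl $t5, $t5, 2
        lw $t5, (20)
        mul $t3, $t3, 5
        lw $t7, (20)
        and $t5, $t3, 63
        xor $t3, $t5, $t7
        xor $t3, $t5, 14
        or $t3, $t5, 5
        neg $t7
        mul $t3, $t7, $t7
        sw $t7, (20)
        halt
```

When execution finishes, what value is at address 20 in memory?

$t7=-4
$t5=21
$t3=32
$t3=(-4)^4=-8
$t5=21>>2=5
$t5=M[20]=46
$t3=(-8)*5=-40
$t7=M[20]=46
$t5=(-40)&63=24
$t3=24^46=54
$t3=24^14=22
$t3=24|5=29
$t7=-(46)=-46
$t3=(-46)*(-46)=2116
sw $t7, (20) → M[20]=-46
halt.

-46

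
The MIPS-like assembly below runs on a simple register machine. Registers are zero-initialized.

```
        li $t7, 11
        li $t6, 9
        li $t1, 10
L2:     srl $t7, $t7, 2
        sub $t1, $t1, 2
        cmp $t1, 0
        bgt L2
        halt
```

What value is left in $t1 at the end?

0

li $t7, 11 → $t7=11
li $t6, 9 → $t6=9
li $t1, 10 → $t1=10
srl $t7, $t7, 2 → $t7=11>>2=2
sub $t1, $t1, 2 → $t1=10-2=8
cmp $t1, 0  (cmp 8,0)
bgt L2: taken
srl $t7, $t7, 2 → $t7=2>>2=0
sub $t1, $t1, 2 → $t1=8-2=6
cmp $t1, 0  (cmp 6,0)
bgt L2: taken
srl $t7, $t7, 2 → $t7=0>>2=0
sub $t1, $t1, 2 → $t1=6-2=4
cmp $t1, 0  (cmp 4,0)
bgt L2: taken
srl $t7, $t7, 2 → $t7=0>>2=0
sub $t1, $t1, 2 → $t1=4-2=2
cmp $t1, 0  (cmp 2,0)
bgt L2: taken
srl $t7, $t7, 2 → $t7=0>>2=0
sub $t1, $t1, 2 → $t1=2-2=0
cmp $t1, 0  (cmp 0,0)
bgt L2: not taken
halt.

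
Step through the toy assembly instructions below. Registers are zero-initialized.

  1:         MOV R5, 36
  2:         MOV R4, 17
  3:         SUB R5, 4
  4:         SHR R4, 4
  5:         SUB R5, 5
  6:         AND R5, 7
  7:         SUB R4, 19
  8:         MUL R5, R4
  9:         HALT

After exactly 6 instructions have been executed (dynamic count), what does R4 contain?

1

MOV R5, 36 → R5=36
MOV R4, 17 → R4=17
SUB R5, 4 → R5=36-4=32
SHR R4, 4 → R4=17>>4=1
SUB R5, 5 → R5=32-5=27
AND R5, 7 → R5=27&7=3
After step 6: R4 = 1.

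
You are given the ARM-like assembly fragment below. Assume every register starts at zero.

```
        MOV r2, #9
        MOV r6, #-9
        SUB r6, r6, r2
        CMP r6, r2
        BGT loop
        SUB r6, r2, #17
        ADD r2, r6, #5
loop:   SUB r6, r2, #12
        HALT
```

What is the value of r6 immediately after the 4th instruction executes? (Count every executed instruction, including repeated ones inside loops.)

-18

MOV r2, #9 → r2=9
MOV r6, #-9 → r6=-9
SUB r6, r6, r2 → r6=(-9)-9=-18
CMP r6, r2  (cmp -18,9)
After step 4: r6 = -18.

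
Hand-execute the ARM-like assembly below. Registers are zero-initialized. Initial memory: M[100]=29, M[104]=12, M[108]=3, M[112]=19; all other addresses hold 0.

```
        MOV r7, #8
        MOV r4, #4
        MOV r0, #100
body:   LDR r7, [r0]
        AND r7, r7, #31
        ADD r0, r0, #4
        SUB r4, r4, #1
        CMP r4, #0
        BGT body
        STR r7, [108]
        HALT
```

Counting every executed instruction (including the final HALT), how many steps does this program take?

29

MOV r7, #8 → r7=8
MOV r4, #4 → r4=4
MOV r0, #100 → r0=100
LDR r7, [r0] → r7=M[100]=29
AND r7, r7, #31 → r7=29&31=29
ADD r0, r0, #4 → r0=100+4=104
SUB r4, r4, #1 → r4=4-1=3
CMP r4, #0  (cmp 3,0)
BGT body: taken
LDR r7, [r0] → r7=M[104]=12
AND r7, r7, #31 → r7=12&31=12
ADD r0, r0, #4 → r0=104+4=108
SUB r4, r4, #1 → r4=3-1=2
CMP r4, #0  (cmp 2,0)
BGT body: taken
LDR r7, [r0] → r7=M[108]=3
AND r7, r7, #31 → r7=3&31=3
ADD r0, r0, #4 → r0=108+4=112
SUB r4, r4, #1 → r4=2-1=1
CMP r4, #0  (cmp 1,0)
BGT body: taken
LDR r7, [r0] → r7=M[112]=19
AND r7, r7, #31 → r7=19&31=19
ADD r0, r0, #4 → r0=112+4=116
SUB r4, r4, #1 → r4=1-1=0
CMP r4, #0  (cmp 0,0)
BGT body: not taken
STR r7, [108] → M[108]=19
halt.
Total executed instructions: 29.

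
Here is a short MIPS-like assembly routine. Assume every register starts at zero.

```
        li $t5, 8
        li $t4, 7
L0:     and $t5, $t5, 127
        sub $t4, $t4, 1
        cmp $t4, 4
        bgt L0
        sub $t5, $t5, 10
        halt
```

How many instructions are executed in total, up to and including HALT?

16

after li $t5, 8: $t5=8
after li $t4, 7: $t4=7
after and $t5, $t5, 127: $t5=8&127=8
after sub $t4, $t4, 1: $t4=7-1=6
cmp $t4, 4  (cmp 6,4)
bgt L0: taken
after and $t5, $t5, 127: $t5=8&127=8
after sub $t4, $t4, 1: $t4=6-1=5
cmp $t4, 4  (cmp 5,4)
bgt L0: taken
after and $t5, $t5, 127: $t5=8&127=8
after sub $t4, $t4, 1: $t4=5-1=4
cmp $t4, 4  (cmp 4,4)
bgt L0: not taken
after sub $t5, $t5, 10: $t5=8-10=-2
halt.
Total executed instructions: 16.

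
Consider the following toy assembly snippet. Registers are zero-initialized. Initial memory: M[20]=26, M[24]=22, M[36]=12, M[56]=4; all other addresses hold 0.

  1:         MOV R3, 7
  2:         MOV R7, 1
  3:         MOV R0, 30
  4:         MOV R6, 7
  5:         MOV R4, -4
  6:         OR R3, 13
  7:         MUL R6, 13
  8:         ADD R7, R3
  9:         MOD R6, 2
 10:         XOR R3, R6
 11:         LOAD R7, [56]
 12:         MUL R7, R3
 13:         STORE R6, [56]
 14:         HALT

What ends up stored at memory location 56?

1

after MOV R3, 7: R3=7
after MOV R7, 1: R7=1
after MOV R0, 30: R0=30
after MOV R6, 7: R6=7
after MOV R4, -4: R4=-4
after OR R3, 13: R3=7|13=15
after MUL R6, 13: R6=7*13=91
after ADD R7, R3: R7=1+15=16
after MOD R6, 2: R6=91%2=1
after XOR R3, R6: R3=15^1=14
after LOAD R7, [56]: R7=M[56]=4
after MUL R7, R3: R7=4*14=56
STORE R6, [56] → M[56]=1
halt.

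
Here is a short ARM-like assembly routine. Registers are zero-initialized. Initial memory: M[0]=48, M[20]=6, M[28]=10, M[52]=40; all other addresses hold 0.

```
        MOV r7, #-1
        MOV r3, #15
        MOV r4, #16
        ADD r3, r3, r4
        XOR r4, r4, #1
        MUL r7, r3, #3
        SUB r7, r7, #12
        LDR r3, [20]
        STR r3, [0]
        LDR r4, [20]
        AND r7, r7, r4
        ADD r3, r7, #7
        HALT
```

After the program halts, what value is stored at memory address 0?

r7=-1
r3=15
r4=16
r3=15+16=31
r4=16^1=17
r7=31*3=93
r7=93-12=81
r3=M[20]=6
STR r3, [0] → M[0]=6
r4=M[20]=6
r7=81&6=0
r3=0+7=7
halt.

6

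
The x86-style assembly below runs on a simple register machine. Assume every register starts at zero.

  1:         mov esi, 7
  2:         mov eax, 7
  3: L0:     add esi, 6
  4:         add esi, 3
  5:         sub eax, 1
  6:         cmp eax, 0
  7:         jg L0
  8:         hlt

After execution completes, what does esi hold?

mov esi, 7 → esi=7
mov eax, 7 → eax=7
add esi, 6 → esi=7+6=13
add esi, 3 → esi=13+3=16
sub eax, 1 → eax=7-1=6
cmp eax, 0  (cmp 6,0)
jg L0: taken
add esi, 6 → esi=16+6=22
add esi, 3 → esi=22+3=25
sub eax, 1 → eax=6-1=5
cmp eax, 0  (cmp 5,0)
jg L0: taken
add esi, 6 → esi=25+6=31
add esi, 3 → esi=31+3=34
sub eax, 1 → eax=5-1=4
cmp eax, 0  (cmp 4,0)
jg L0: taken
add esi, 6 → esi=34+6=40
add esi, 3 → esi=40+3=43
sub eax, 1 → eax=4-1=3
cmp eax, 0  (cmp 3,0)
jg L0: taken
add esi, 6 → esi=43+6=49
add esi, 3 → esi=49+3=52
sub eax, 1 → eax=3-1=2
cmp eax, 0  (cmp 2,0)
jg L0: taken
add esi, 6 → esi=52+6=58
add esi, 3 → esi=58+3=61
sub eax, 1 → eax=2-1=1
cmp eax, 0  (cmp 1,0)
jg L0: taken
add esi, 6 → esi=61+6=67
add esi, 3 → esi=67+3=70
sub eax, 1 → eax=1-1=0
cmp eax, 0  (cmp 0,0)
jg L0: not taken
halt.

70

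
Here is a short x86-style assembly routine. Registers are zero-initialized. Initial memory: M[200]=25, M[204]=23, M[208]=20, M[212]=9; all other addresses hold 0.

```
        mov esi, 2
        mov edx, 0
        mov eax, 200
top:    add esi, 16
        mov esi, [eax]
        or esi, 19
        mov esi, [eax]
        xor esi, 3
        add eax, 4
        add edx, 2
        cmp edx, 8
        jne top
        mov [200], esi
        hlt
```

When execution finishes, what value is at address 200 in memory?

mov esi, 2 → esi=2
mov edx, 0 → edx=0
mov eax, 200 → eax=200
add esi, 16 → esi=2+16=18
mov esi, [eax] → esi=M[200]=25
or esi, 19 → esi=25|19=27
mov esi, [eax] → esi=M[200]=25
xor esi, 3 → esi=25^3=26
add eax, 4 → eax=200+4=204
add edx, 2 → edx=0+2=2
cmp edx, 8  (cmp 2,8)
jne top: taken
add esi, 16 → esi=26+16=42
mov esi, [eax] → esi=M[204]=23
or esi, 19 → esi=23|19=23
mov esi, [eax] → esi=M[204]=23
xor esi, 3 → esi=23^3=20
add eax, 4 → eax=204+4=208
add edx, 2 → edx=2+2=4
cmp edx, 8  (cmp 4,8)
jne top: taken
add esi, 16 → esi=20+16=36
mov esi, [eax] → esi=M[208]=20
or esi, 19 → esi=20|19=23
mov esi, [eax] → esi=M[208]=20
xor esi, 3 → esi=20^3=23
add eax, 4 → eax=208+4=212
add edx, 2 → edx=4+2=6
cmp edx, 8  (cmp 6,8)
jne top: taken
add esi, 16 → esi=23+16=39
mov esi, [eax] → esi=M[212]=9
or esi, 19 → esi=9|19=27
mov esi, [eax] → esi=M[212]=9
xor esi, 3 → esi=9^3=10
add eax, 4 → eax=212+4=216
add edx, 2 → edx=6+2=8
cmp edx, 8  (cmp 8,8)
jne top: not taken
mov [200], esi → M[200]=10
halt.

10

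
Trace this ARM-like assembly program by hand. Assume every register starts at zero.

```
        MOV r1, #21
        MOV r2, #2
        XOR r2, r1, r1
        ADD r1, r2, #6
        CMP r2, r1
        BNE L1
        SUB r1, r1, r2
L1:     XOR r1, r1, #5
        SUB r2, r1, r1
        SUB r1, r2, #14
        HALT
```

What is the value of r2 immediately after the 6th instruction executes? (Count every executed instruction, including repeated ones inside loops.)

MOV r1, #21 → r1=21
MOV r2, #2 → r2=2
XOR r2, r1, r1 → r2=21^21=0
ADD r1, r2, #6 → r1=0+6=6
CMP r2, r1  (cmp 0,6)
BNE L1: taken
After step 6: r2 = 0.

0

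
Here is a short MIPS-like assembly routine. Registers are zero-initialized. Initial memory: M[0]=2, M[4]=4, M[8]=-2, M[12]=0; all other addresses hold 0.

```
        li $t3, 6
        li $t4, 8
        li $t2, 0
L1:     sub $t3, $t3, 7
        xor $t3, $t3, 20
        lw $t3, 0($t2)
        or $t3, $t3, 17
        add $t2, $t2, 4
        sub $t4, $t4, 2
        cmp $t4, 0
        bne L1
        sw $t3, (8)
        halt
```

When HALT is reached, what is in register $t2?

after li $t3, 6: $t3=6
after li $t4, 8: $t4=8
after li $t2, 0: $t2=0
after sub $t3, $t3, 7: $t3=6-7=-1
after xor $t3, $t3, 20: $t3=(-1)^20=-21
after lw $t3, 0($t2): $t3=M[0]=2
after or $t3, $t3, 17: $t3=2|17=19
after add $t2, $t2, 4: $t2=0+4=4
after sub $t4, $t4, 2: $t4=8-2=6
cmp $t4, 0  (cmp 6,0)
bne L1: taken
after sub $t3, $t3, 7: $t3=19-7=12
after xor $t3, $t3, 20: $t3=12^20=24
after lw $t3, 0($t2): $t3=M[4]=4
after or $t3, $t3, 17: $t3=4|17=21
after add $t2, $t2, 4: $t2=4+4=8
after sub $t4, $t4, 2: $t4=6-2=4
cmp $t4, 0  (cmp 4,0)
bne L1: taken
after sub $t3, $t3, 7: $t3=21-7=14
after xor $t3, $t3, 20: $t3=14^20=26
after lw $t3, 0($t2): $t3=M[8]=-2
after or $t3, $t3, 17: $t3=(-2)|17=-1
after add $t2, $t2, 4: $t2=8+4=12
after sub $t4, $t4, 2: $t4=4-2=2
cmp $t4, 0  (cmp 2,0)
bne L1: taken
after sub $t3, $t3, 7: $t3=(-1)-7=-8
after xor $t3, $t3, 20: $t3=(-8)^20=-20
after lw $t3, 0($t2): $t3=M[12]=0
after or $t3, $t3, 17: $t3=0|17=17
after add $t2, $t2, 4: $t2=12+4=16
after sub $t4, $t4, 2: $t4=2-2=0
cmp $t4, 0  (cmp 0,0)
bne L1: not taken
sw $t3, (8) → M[8]=17
halt.

16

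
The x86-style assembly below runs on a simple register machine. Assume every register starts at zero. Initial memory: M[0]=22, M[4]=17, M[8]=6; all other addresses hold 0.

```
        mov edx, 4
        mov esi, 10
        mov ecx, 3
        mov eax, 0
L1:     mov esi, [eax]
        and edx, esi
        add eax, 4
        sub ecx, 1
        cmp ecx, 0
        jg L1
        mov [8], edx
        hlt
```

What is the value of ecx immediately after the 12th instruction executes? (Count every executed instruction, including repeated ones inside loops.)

after mov edx, 4: edx=4
after mov esi, 10: esi=10
after mov ecx, 3: ecx=3
after mov eax, 0: eax=0
after mov esi, [eax]: esi=M[0]=22
after and edx, esi: edx=4&22=4
after add eax, 4: eax=0+4=4
after sub ecx, 1: ecx=3-1=2
cmp ecx, 0  (cmp 2,0)
jg L1: taken
after mov esi, [eax]: esi=M[4]=17
after and edx, esi: edx=4&17=0
After step 12: ecx = 2.

2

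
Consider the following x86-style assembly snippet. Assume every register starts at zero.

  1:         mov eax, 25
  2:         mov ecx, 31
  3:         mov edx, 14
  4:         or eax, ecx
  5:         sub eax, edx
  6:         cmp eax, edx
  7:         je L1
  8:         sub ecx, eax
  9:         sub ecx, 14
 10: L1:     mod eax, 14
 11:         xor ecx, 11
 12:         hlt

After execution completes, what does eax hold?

after mov eax, 25: eax=25
after mov ecx, 31: ecx=31
after mov edx, 14: edx=14
after or eax, ecx: eax=25|31=31
after sub eax, edx: eax=31-14=17
cmp eax, edx  (cmp 17,14)
je L1: not taken
after sub ecx, eax: ecx=31-17=14
after sub ecx, 14: ecx=14-14=0
after mod eax, 14: eax=17%14=3
after xor ecx, 11: ecx=0^11=11
halt.

3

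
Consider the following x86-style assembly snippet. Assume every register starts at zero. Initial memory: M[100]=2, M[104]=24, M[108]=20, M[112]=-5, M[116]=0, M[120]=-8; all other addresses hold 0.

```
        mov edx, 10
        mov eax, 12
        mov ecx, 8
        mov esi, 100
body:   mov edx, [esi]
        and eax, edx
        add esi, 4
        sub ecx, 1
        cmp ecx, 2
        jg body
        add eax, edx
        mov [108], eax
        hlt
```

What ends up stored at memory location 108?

-8

mov edx, 10 → edx=10
mov eax, 12 → eax=12
mov ecx, 8 → ecx=8
mov esi, 100 → esi=100
mov edx, [esi] → edx=M[100]=2
and eax, edx → eax=12&2=0
add esi, 4 → esi=100+4=104
sub ecx, 1 → ecx=8-1=7
cmp ecx, 2  (cmp 7,2)
jg body: taken
mov edx, [esi] → edx=M[104]=24
and eax, edx → eax=0&24=0
add esi, 4 → esi=104+4=108
sub ecx, 1 → ecx=7-1=6
cmp ecx, 2  (cmp 6,2)
jg body: taken
mov edx, [esi] → edx=M[108]=20
and eax, edx → eax=0&20=0
add esi, 4 → esi=108+4=112
sub ecx, 1 → ecx=6-1=5
cmp ecx, 2  (cmp 5,2)
jg body: taken
mov edx, [esi] → edx=M[112]=-5
and eax, edx → eax=0&(-5)=0
add esi, 4 → esi=112+4=116
sub ecx, 1 → ecx=5-1=4
cmp ecx, 2  (cmp 4,2)
jg body: taken
mov edx, [esi] → edx=M[116]=0
and eax, edx → eax=0&0=0
add esi, 4 → esi=116+4=120
sub ecx, 1 → ecx=4-1=3
cmp ecx, 2  (cmp 3,2)
jg body: taken
mov edx, [esi] → edx=M[120]=-8
and eax, edx → eax=0&(-8)=0
add esi, 4 → esi=120+4=124
sub ecx, 1 → ecx=3-1=2
cmp ecx, 2  (cmp 2,2)
jg body: not taken
add eax, edx → eax=0+(-8)=-8
mov [108], eax → M[108]=-8
halt.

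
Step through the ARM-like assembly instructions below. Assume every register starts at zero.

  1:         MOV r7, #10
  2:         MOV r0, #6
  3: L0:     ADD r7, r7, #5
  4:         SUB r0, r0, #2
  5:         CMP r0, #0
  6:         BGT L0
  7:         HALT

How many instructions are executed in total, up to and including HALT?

after MOV r7, #10: r7=10
after MOV r0, #6: r0=6
after ADD r7, r7, #5: r7=10+5=15
after SUB r0, r0, #2: r0=6-2=4
CMP r0, #0  (cmp 4,0)
BGT L0: taken
after ADD r7, r7, #5: r7=15+5=20
after SUB r0, r0, #2: r0=4-2=2
CMP r0, #0  (cmp 2,0)
BGT L0: taken
after ADD r7, r7, #5: r7=20+5=25
after SUB r0, r0, #2: r0=2-2=0
CMP r0, #0  (cmp 0,0)
BGT L0: not taken
halt.
Total executed instructions: 15.

15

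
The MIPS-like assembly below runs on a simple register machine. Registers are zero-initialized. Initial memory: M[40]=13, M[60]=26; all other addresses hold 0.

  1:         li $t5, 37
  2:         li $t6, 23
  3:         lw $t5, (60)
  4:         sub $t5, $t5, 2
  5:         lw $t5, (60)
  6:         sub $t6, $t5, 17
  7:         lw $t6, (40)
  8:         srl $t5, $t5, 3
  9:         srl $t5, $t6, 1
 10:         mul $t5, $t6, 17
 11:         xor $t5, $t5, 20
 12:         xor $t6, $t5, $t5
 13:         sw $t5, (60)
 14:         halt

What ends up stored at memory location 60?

after li $t5, 37: $t5=37
after li $t6, 23: $t6=23
after lw $t5, (60): $t5=M[60]=26
after sub $t5, $t5, 2: $t5=26-2=24
after lw $t5, (60): $t5=M[60]=26
after sub $t6, $t5, 17: $t6=26-17=9
after lw $t6, (40): $t6=M[40]=13
after srl $t5, $t5, 3: $t5=26>>3=3
after srl $t5, $t6, 1: $t5=13>>1=6
after mul $t5, $t6, 17: $t5=13*17=221
after xor $t5, $t5, 20: $t5=221^20=201
after xor $t6, $t5, $t5: $t6=201^201=0
sw $t5, (60) → M[60]=201
halt.

201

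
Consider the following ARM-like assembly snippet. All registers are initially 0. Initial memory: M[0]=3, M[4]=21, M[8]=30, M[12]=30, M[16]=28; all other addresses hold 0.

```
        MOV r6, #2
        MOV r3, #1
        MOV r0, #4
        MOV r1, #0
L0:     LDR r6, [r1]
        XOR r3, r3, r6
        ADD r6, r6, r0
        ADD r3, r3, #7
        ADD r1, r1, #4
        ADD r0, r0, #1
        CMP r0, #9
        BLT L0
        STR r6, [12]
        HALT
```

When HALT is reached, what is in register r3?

after MOV r6, #2: r6=2
after MOV r3, #1: r3=1
after MOV r0, #4: r0=4
after MOV r1, #0: r1=0
after LDR r6, [r1]: r6=M[0]=3
after XOR r3, r3, r6: r3=1^3=2
after ADD r6, r6, r0: r6=3+4=7
after ADD r3, r3, #7: r3=2+7=9
after ADD r1, r1, #4: r1=0+4=4
after ADD r0, r0, #1: r0=4+1=5
CMP r0, #9  (cmp 5,9)
BLT L0: taken
after LDR r6, [r1]: r6=M[4]=21
after XOR r3, r3, r6: r3=9^21=28
after ADD r6, r6, r0: r6=21+5=26
after ADD r3, r3, #7: r3=28+7=35
after ADD r1, r1, #4: r1=4+4=8
after ADD r0, r0, #1: r0=5+1=6
CMP r0, #9  (cmp 6,9)
BLT L0: taken
after LDR r6, [r1]: r6=M[8]=30
after XOR r3, r3, r6: r3=35^30=61
after ADD r6, r6, r0: r6=30+6=36
after ADD r3, r3, #7: r3=61+7=68
after ADD r1, r1, #4: r1=8+4=12
after ADD r0, r0, #1: r0=6+1=7
CMP r0, #9  (cmp 7,9)
BLT L0: taken
after LDR r6, [r1]: r6=M[12]=30
after XOR r3, r3, r6: r3=68^30=90
after ADD r6, r6, r0: r6=30+7=37
after ADD r3, r3, #7: r3=90+7=97
after ADD r1, r1, #4: r1=12+4=16
after ADD r0, r0, #1: r0=7+1=8
CMP r0, #9  (cmp 8,9)
BLT L0: taken
after LDR r6, [r1]: r6=M[16]=28
after XOR r3, r3, r6: r3=97^28=125
after ADD r6, r6, r0: r6=28+8=36
after ADD r3, r3, #7: r3=125+7=132
after ADD r1, r1, #4: r1=16+4=20
after ADD r0, r0, #1: r0=8+1=9
CMP r0, #9  (cmp 9,9)
BLT L0: not taken
STR r6, [12] → M[12]=36
halt.

132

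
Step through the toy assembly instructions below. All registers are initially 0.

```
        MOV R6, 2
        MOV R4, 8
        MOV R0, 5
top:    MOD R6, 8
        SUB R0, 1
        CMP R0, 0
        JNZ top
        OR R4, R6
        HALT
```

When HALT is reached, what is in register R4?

after MOV R6, 2: R6=2
after MOV R4, 8: R4=8
after MOV R0, 5: R0=5
after MOD R6, 8: R6=2%8=2
after SUB R0, 1: R0=5-1=4
CMP R0, 0  (cmp 4,0)
JNZ top: taken
after MOD R6, 8: R6=2%8=2
after SUB R0, 1: R0=4-1=3
CMP R0, 0  (cmp 3,0)
JNZ top: taken
after MOD R6, 8: R6=2%8=2
after SUB R0, 1: R0=3-1=2
CMP R0, 0  (cmp 2,0)
JNZ top: taken
after MOD R6, 8: R6=2%8=2
after SUB R0, 1: R0=2-1=1
CMP R0, 0  (cmp 1,0)
JNZ top: taken
after MOD R6, 8: R6=2%8=2
after SUB R0, 1: R0=1-1=0
CMP R0, 0  (cmp 0,0)
JNZ top: not taken
after OR R4, R6: R4=8|2=10
halt.

10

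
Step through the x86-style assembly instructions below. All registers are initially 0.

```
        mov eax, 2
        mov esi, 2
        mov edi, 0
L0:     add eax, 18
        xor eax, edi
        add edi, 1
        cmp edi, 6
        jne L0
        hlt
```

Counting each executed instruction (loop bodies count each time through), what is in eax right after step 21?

mov eax, 2 → eax=2
mov esi, 2 → esi=2
mov edi, 0 → edi=0
add eax, 18 → eax=2+18=20
xor eax, edi → eax=20^0=20
add edi, 1 → edi=0+1=1
cmp edi, 6  (cmp 1,6)
jne L0: taken
add eax, 18 → eax=20+18=38
xor eax, edi → eax=38^1=39
add edi, 1 → edi=1+1=2
cmp edi, 6  (cmp 2,6)
jne L0: taken
add eax, 18 → eax=39+18=57
xor eax, edi → eax=57^2=59
add edi, 1 → edi=2+1=3
cmp edi, 6  (cmp 3,6)
jne L0: taken
add eax, 18 → eax=59+18=77
xor eax, edi → eax=77^3=78
add edi, 1 → edi=3+1=4
After step 21: eax = 78.

78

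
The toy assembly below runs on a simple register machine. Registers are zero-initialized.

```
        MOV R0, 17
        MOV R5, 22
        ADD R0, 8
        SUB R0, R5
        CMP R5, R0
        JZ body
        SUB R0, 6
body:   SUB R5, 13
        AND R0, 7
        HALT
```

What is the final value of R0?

5

R0=17
R5=22
R0=17+8=25
R0=25-22=3
CMP R5, R0  (cmp 22,3)
JZ body: not taken
R0=3-6=-3
R5=22-13=9
R0=(-3)&7=5
halt.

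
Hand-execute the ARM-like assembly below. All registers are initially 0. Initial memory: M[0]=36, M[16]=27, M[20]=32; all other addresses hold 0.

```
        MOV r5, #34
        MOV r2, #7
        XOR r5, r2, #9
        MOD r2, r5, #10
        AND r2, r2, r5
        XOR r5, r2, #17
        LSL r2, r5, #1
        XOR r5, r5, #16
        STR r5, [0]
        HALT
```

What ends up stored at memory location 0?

after MOV r5, #34: r5=34
after MOV r2, #7: r2=7
after XOR r5, r2, #9: r5=7^9=14
after MOD r2, r5, #10: r2=14%10=4
after AND r2, r2, r5: r2=4&14=4
after XOR r5, r2, #17: r5=4^17=21
after LSL r2, r5, #1: r2=21<<1=42
after XOR r5, r5, #16: r5=21^16=5
STR r5, [0] → M[0]=5
halt.

5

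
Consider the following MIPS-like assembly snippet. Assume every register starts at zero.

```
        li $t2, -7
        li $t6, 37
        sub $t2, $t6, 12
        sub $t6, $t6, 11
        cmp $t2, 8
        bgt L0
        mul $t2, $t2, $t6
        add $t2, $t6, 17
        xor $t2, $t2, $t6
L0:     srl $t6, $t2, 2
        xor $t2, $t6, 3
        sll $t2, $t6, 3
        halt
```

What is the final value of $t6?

6

after li $t2, -7: $t2=-7
after li $t6, 37: $t6=37
after sub $t2, $t6, 12: $t2=37-12=25
after sub $t6, $t6, 11: $t6=37-11=26
cmp $t2, 8  (cmp 25,8)
bgt L0: taken
after srl $t6, $t2, 2: $t6=25>>2=6
after xor $t2, $t6, 3: $t2=6^3=5
after sll $t2, $t6, 3: $t2=6<<3=48
halt.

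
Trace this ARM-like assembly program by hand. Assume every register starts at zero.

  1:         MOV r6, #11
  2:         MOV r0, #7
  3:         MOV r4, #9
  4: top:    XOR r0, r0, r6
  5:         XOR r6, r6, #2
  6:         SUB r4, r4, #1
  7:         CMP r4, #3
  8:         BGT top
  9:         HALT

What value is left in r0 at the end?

5

r6=11
r0=7
r4=9
r0=7^11=12
r6=11^2=9
r4=9-1=8
CMP r4, #3  (cmp 8,3)
BGT top: taken
r0=12^9=5
r6=9^2=11
r4=8-1=7
CMP r4, #3  (cmp 7,3)
BGT top: taken
r0=5^11=14
r6=11^2=9
r4=7-1=6
CMP r4, #3  (cmp 6,3)
BGT top: taken
r0=14^9=7
r6=9^2=11
r4=6-1=5
CMP r4, #3  (cmp 5,3)
BGT top: taken
r0=7^11=12
r6=11^2=9
r4=5-1=4
CMP r4, #3  (cmp 4,3)
BGT top: taken
r0=12^9=5
r6=9^2=11
r4=4-1=3
CMP r4, #3  (cmp 3,3)
BGT top: not taken
halt.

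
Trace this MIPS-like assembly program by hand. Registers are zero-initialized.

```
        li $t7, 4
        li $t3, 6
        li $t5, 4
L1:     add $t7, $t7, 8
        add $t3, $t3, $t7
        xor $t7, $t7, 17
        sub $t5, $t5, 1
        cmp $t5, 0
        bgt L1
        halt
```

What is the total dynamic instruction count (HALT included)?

28

after li $t7, 4: $t7=4
after li $t3, 6: $t3=6
after li $t5, 4: $t5=4
after add $t7, $t7, 8: $t7=4+8=12
after add $t3, $t3, $t7: $t3=6+12=18
after xor $t7, $t7, 17: $t7=12^17=29
after sub $t5, $t5, 1: $t5=4-1=3
cmp $t5, 0  (cmp 3,0)
bgt L1: taken
after add $t7, $t7, 8: $t7=29+8=37
after add $t3, $t3, $t7: $t3=18+37=55
after xor $t7, $t7, 17: $t7=37^17=52
after sub $t5, $t5, 1: $t5=3-1=2
cmp $t5, 0  (cmp 2,0)
bgt L1: taken
after add $t7, $t7, 8: $t7=52+8=60
after add $t3, $t3, $t7: $t3=55+60=115
after xor $t7, $t7, 17: $t7=60^17=45
after sub $t5, $t5, 1: $t5=2-1=1
cmp $t5, 0  (cmp 1,0)
bgt L1: taken
after add $t7, $t7, 8: $t7=45+8=53
after add $t3, $t3, $t7: $t3=115+53=168
after xor $t7, $t7, 17: $t7=53^17=36
after sub $t5, $t5, 1: $t5=1-1=0
cmp $t5, 0  (cmp 0,0)
bgt L1: not taken
halt.
Total executed instructions: 28.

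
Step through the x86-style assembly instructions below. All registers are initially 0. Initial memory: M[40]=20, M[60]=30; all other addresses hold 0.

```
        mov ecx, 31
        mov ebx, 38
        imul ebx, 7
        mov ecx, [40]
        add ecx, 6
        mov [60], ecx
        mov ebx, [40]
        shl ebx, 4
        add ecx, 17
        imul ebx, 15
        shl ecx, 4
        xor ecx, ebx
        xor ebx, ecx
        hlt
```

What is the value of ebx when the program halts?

688

ecx=31
ebx=38
ebx=38*7=266
ecx=M[40]=20
ecx=20+6=26
mov [60], ecx → M[60]=26
ebx=M[40]=20
ebx=20<<4=320
ecx=26+17=43
ebx=320*15=4800
ecx=43<<4=688
ecx=688^4800=4208
ebx=4800^4208=688
halt.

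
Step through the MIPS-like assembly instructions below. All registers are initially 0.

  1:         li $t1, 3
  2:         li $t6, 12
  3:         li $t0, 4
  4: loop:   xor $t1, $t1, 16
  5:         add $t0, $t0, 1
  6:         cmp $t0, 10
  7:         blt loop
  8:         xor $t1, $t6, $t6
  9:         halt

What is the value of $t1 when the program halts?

0

$t1=3
$t6=12
$t0=4
$t1=3^16=19
$t0=4+1=5
cmp $t0, 10  (cmp 5,10)
blt loop: taken
$t1=19^16=3
$t0=5+1=6
cmp $t0, 10  (cmp 6,10)
blt loop: taken
$t1=3^16=19
$t0=6+1=7
cmp $t0, 10  (cmp 7,10)
blt loop: taken
$t1=19^16=3
$t0=7+1=8
cmp $t0, 10  (cmp 8,10)
blt loop: taken
$t1=3^16=19
$t0=8+1=9
cmp $t0, 10  (cmp 9,10)
blt loop: taken
$t1=19^16=3
$t0=9+1=10
cmp $t0, 10  (cmp 10,10)
blt loop: not taken
$t1=12^12=0
halt.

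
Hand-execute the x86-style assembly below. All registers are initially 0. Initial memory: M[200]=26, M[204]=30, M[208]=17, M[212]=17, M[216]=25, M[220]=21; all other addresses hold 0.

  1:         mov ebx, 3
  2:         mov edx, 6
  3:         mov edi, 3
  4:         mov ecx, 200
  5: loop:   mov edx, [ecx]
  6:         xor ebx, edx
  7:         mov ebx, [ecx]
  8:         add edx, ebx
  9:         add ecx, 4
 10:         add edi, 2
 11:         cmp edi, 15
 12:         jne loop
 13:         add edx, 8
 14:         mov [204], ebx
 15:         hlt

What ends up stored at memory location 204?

mov ebx, 3 → ebx=3
mov edx, 6 → edx=6
mov edi, 3 → edi=3
mov ecx, 200 → ecx=200
mov edx, [ecx] → edx=M[200]=26
xor ebx, edx → ebx=3^26=25
mov ebx, [ecx] → ebx=M[200]=26
add edx, ebx → edx=26+26=52
add ecx, 4 → ecx=200+4=204
add edi, 2 → edi=3+2=5
cmp edi, 15  (cmp 5,15)
jne loop: taken
mov edx, [ecx] → edx=M[204]=30
xor ebx, edx → ebx=26^30=4
mov ebx, [ecx] → ebx=M[204]=30
add edx, ebx → edx=30+30=60
add ecx, 4 → ecx=204+4=208
add edi, 2 → edi=5+2=7
cmp edi, 15  (cmp 7,15)
jne loop: taken
mov edx, [ecx] → edx=M[208]=17
xor ebx, edx → ebx=30^17=15
mov ebx, [ecx] → ebx=M[208]=17
add edx, ebx → edx=17+17=34
add ecx, 4 → ecx=208+4=212
add edi, 2 → edi=7+2=9
cmp edi, 15  (cmp 9,15)
jne loop: taken
mov edx, [ecx] → edx=M[212]=17
xor ebx, edx → ebx=17^17=0
mov ebx, [ecx] → ebx=M[212]=17
add edx, ebx → edx=17+17=34
add ecx, 4 → ecx=212+4=216
add edi, 2 → edi=9+2=11
cmp edi, 15  (cmp 11,15)
jne loop: taken
mov edx, [ecx] → edx=M[216]=25
xor ebx, edx → ebx=17^25=8
mov ebx, [ecx] → ebx=M[216]=25
add edx, ebx → edx=25+25=50
add ecx, 4 → ecx=216+4=220
add edi, 2 → edi=11+2=13
cmp edi, 15  (cmp 13,15)
jne loop: taken
mov edx, [ecx] → edx=M[220]=21
xor ebx, edx → ebx=25^21=12
mov ebx, [ecx] → ebx=M[220]=21
add edx, ebx → edx=21+21=42
add ecx, 4 → ecx=220+4=224
add edi, 2 → edi=13+2=15
cmp edi, 15  (cmp 15,15)
jne loop: not taken
add edx, 8 → edx=42+8=50
mov [204], ebx → M[204]=21
halt.

21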